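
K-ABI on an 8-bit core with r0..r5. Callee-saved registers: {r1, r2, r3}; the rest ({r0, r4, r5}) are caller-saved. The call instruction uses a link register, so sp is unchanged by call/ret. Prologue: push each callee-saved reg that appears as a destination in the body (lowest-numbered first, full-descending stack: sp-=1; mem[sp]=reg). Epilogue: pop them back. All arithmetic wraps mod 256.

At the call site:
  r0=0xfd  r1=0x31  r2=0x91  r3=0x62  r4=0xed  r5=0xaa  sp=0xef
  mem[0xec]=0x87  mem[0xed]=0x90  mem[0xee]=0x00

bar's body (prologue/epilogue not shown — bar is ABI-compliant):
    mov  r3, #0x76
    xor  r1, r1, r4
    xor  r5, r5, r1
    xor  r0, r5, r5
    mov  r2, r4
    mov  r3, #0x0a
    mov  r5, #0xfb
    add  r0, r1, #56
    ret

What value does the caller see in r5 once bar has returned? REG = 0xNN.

prologue: push r1 → mem[0xee]=0x31, sp=0xee
prologue: push r2 → mem[0xed]=0x91, sp=0xed
prologue: push r3 → mem[0xec]=0x62, sp=0xec
body[0] mov  r3, #0x76 → r3=0x76
body[1] xor  r1, r1, r4 → r1=0xdc
body[2] xor  r5, r5, r1 → r5=0x76
body[3] xor  r0, r5, r5 → r0=0x00
body[4] mov  r2, r4 → r2=0xed
body[5] mov  r3, #0x0a → r3=0x0a
body[6] mov  r5, #0xfb → r5=0xfb
body[7] add  r0, r1, #56 → r0=0x14
epilogue: pop r3=0x62, sp=0xed
epilogue: pop r2=0x91, sp=0xee
epilogue: pop r1=0x31, sp=0xef
r5 is caller-saved → body value

REG = 0xfb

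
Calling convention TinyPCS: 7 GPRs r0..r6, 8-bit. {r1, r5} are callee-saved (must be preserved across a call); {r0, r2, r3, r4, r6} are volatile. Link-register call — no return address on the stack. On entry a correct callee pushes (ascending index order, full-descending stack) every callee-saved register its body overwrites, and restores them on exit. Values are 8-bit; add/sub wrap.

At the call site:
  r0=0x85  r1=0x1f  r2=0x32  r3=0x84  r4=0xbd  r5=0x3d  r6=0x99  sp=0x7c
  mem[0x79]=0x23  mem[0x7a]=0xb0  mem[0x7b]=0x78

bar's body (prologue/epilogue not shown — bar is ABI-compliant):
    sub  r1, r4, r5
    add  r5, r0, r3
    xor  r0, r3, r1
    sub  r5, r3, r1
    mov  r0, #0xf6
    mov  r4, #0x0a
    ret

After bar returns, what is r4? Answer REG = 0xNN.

prologue: push r1 → mem[0x7b]=0x1f, sp=0x7b
prologue: push r5 → mem[0x7a]=0x3d, sp=0x7a
body[0] sub  r1, r4, r5 → r1=0x80
body[1] add  r5, r0, r3 → r5=0x09
body[2] xor  r0, r3, r1 → r0=0x04
body[3] sub  r5, r3, r1 → r5=0x04
body[4] mov  r0, #0xf6 → r0=0xf6
body[5] mov  r4, #0x0a → r4=0x0a
epilogue: pop r5=0x3d, sp=0x7b
epilogue: pop r1=0x1f, sp=0x7c
r4 is caller-saved → body value

REG = 0x0a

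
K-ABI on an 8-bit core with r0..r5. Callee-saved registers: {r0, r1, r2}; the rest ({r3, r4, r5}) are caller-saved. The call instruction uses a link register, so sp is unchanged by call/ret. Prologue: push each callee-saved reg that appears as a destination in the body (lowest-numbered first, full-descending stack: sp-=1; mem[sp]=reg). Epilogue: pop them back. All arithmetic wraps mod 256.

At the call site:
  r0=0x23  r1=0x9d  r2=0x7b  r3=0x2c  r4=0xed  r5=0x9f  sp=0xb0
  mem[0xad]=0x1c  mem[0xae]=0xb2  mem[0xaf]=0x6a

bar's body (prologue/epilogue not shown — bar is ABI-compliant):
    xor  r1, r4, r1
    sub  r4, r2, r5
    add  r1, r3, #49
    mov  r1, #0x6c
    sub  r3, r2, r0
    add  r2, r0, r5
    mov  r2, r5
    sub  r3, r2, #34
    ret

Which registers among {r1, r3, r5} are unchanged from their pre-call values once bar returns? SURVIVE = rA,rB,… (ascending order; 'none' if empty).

prologue: push r1 -> mem[0xaf]=0x9d, sp=0xaf
prologue: push r2 -> mem[0xae]=0x7b, sp=0xae
body[0] xor  r1, r4, r1 -> r1=0x70
body[1] sub  r4, r2, r5 -> r4=0xdc
body[2] add  r1, r3, #49 -> r1=0x5d
body[3] mov  r1, #0x6c -> r1=0x6c
body[4] sub  r3, r2, r0 -> r3=0x58
body[5] add  r2, r0, r5 -> r2=0xc2
body[6] mov  r2, r5 -> r2=0x9f
body[7] sub  r3, r2, #34 -> r3=0x7d
epilogue: pop r2=0x7b, sp=0xaf
epilogue: pop r1=0x9d, sp=0xb0
r1: callee-saved, written=True
r3: caller-saved, written=True
r5: caller-saved, written=False

SURVIVE = r1,r5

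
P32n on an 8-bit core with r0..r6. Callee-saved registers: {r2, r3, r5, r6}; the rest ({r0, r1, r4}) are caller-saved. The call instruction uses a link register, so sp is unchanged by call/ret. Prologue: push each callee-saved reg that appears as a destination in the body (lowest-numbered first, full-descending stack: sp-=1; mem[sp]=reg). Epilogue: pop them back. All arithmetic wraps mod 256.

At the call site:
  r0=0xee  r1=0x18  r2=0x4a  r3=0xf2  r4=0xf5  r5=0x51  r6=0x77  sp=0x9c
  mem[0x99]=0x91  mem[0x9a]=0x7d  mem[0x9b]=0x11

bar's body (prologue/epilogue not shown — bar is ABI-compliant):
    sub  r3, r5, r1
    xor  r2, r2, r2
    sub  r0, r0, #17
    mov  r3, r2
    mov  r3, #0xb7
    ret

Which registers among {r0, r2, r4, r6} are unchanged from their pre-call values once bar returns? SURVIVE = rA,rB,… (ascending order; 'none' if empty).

SURVIVE = r2,r4,r6

prologue: push r2 -> mem[0x9b]=0x4a, sp=0x9b
prologue: push r3 -> mem[0x9a]=0xf2, sp=0x9a
body[0] sub  r3, r5, r1 -> r3=0x39
body[1] xor  r2, r2, r2 -> r2=0x00
body[2] sub  r0, r0, #17 -> r0=0xdd
body[3] mov  r3, r2 -> r3=0x00
body[4] mov  r3, #0xb7 -> r3=0xb7
epilogue: pop r3=0xf2, sp=0x9b
epilogue: pop r2=0x4a, sp=0x9c
r0: caller-saved, written=True
r2: callee-saved, written=True
r4: caller-saved, written=False
r6: callee-saved, written=False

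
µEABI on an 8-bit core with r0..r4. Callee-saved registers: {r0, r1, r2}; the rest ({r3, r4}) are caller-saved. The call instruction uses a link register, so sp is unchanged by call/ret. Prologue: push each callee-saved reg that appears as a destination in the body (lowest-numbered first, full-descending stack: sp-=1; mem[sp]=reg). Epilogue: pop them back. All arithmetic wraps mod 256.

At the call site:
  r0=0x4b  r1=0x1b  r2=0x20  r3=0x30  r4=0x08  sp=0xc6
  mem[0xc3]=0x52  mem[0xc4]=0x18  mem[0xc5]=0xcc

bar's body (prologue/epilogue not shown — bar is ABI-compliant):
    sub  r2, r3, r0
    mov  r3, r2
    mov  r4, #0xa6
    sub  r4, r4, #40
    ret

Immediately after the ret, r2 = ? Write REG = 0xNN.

REG = 0x20

prologue: push r2 → mem[0xc5]=0x20, sp=0xc5
body[0] sub  r2, r3, r0 → r2=0xe5
body[1] mov  r3, r2 → r3=0xe5
body[2] mov  r4, #0xa6 → r4=0xa6
body[3] sub  r4, r4, #40 → r4=0x7e
epilogue: pop r2=0x20, sp=0xc6
r2 is callee-saved → restored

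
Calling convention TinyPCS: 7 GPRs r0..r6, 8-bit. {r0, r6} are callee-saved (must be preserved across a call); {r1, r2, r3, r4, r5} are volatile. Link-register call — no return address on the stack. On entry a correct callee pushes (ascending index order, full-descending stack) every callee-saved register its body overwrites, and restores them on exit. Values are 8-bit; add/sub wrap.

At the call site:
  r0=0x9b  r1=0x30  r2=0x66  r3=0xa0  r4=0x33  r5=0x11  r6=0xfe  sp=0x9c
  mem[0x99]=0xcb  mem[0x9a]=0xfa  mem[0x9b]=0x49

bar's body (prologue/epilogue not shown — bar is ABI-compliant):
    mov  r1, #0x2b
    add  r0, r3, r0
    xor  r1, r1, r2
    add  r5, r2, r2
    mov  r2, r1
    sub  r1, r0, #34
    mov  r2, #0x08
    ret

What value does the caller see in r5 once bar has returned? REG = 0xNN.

prologue: push r0 -> mem[0x9b]=0x9b, sp=0x9b
body[0] mov  r1, #0x2b -> r1=0x2b
body[1] add  r0, r3, r0 -> r0=0x3b
body[2] xor  r1, r1, r2 -> r1=0x4d
body[3] add  r5, r2, r2 -> r5=0xcc
body[4] mov  r2, r1 -> r2=0x4d
body[5] sub  r1, r0, #34 -> r1=0x19
body[6] mov  r2, #0x08 -> r2=0x08
epilogue: pop r0=0x9b, sp=0x9c
r5 is caller-saved -> body value

REG = 0xcc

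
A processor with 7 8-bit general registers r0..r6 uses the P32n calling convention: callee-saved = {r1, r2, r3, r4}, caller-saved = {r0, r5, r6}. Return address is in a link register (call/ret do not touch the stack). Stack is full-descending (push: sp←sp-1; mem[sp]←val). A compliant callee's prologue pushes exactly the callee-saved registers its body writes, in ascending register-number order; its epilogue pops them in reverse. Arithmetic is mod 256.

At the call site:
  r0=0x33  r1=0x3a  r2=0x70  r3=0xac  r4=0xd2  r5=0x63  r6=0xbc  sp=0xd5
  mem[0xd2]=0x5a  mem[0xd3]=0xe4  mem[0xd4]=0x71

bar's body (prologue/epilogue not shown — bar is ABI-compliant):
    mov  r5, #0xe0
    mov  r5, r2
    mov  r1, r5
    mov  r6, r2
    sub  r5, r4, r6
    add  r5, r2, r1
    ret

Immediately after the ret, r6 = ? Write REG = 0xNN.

REG = 0x70

prologue: push r1 -> mem[0xd4]=0x3a, sp=0xd4
body[0] mov  r5, #0xe0 -> r5=0xe0
body[1] mov  r5, r2 -> r5=0x70
body[2] mov  r1, r5 -> r1=0x70
body[3] mov  r6, r2 -> r6=0x70
body[4] sub  r5, r4, r6 -> r5=0x62
body[5] add  r5, r2, r1 -> r5=0xe0
epilogue: pop r1=0x3a, sp=0xd5
r6 is caller-saved -> body value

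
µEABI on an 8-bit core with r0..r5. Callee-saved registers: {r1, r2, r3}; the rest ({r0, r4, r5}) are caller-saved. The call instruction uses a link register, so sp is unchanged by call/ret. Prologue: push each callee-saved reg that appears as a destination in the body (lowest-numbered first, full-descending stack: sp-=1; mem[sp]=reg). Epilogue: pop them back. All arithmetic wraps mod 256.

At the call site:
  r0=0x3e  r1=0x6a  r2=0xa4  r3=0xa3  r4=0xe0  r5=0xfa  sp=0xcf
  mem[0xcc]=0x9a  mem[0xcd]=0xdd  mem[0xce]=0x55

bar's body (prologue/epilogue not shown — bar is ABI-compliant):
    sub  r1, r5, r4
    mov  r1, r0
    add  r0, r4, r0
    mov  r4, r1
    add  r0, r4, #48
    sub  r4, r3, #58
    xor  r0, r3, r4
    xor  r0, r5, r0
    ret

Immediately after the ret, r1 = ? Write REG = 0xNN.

prologue: push r1 → mem[0xce]=0x6a, sp=0xce
body[0] sub  r1, r5, r4 → r1=0x1a
body[1] mov  r1, r0 → r1=0x3e
body[2] add  r0, r4, r0 → r0=0x1e
body[3] mov  r4, r1 → r4=0x3e
body[4] add  r0, r4, #48 → r0=0x6e
body[5] sub  r4, r3, #58 → r4=0x69
body[6] xor  r0, r3, r4 → r0=0xca
body[7] xor  r0, r5, r0 → r0=0x30
epilogue: pop r1=0x6a, sp=0xcf
r1 is callee-saved → restored

REG = 0x6a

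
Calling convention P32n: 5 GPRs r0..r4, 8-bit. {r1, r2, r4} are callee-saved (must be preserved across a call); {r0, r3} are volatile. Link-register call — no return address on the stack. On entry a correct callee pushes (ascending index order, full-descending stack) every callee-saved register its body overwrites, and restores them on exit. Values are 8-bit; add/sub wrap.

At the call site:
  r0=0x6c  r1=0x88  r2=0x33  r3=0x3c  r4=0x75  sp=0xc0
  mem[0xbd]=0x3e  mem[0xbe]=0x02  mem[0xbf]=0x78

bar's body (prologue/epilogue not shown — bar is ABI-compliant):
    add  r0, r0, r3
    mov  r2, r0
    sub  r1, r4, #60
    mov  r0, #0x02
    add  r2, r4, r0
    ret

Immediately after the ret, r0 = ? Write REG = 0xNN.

REG = 0x02

prologue: push r1 → mem[0xbf]=0x88, sp=0xbf
prologue: push r2 → mem[0xbe]=0x33, sp=0xbe
body[0] add  r0, r0, r3 → r0=0xa8
body[1] mov  r2, r0 → r2=0xa8
body[2] sub  r1, r4, #60 → r1=0x39
body[3] mov  r0, #0x02 → r0=0x02
body[4] add  r2, r4, r0 → r2=0x77
epilogue: pop r2=0x33, sp=0xbf
epilogue: pop r1=0x88, sp=0xc0
r0 is caller-saved → body value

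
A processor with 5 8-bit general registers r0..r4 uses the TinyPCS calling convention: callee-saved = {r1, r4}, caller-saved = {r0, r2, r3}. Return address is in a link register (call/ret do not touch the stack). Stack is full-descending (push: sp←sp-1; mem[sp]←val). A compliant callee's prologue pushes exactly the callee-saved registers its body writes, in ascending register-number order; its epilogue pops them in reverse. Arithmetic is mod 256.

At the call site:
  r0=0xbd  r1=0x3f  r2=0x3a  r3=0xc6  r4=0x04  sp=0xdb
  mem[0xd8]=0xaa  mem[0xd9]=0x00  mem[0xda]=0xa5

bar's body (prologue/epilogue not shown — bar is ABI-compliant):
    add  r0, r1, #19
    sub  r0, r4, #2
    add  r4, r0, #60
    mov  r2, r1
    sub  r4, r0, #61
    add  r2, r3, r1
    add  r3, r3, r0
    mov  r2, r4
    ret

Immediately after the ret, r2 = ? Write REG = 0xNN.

REG = 0xc5

prologue: push r4 → mem[0xda]=0x04, sp=0xda
body[0] add  r0, r1, #19 → r0=0x52
body[1] sub  r0, r4, #2 → r0=0x02
body[2] add  r4, r0, #60 → r4=0x3e
body[3] mov  r2, r1 → r2=0x3f
body[4] sub  r4, r0, #61 → r4=0xc5
body[5] add  r2, r3, r1 → r2=0x05
body[6] add  r3, r3, r0 → r3=0xc8
body[7] mov  r2, r4 → r2=0xc5
epilogue: pop r4=0x04, sp=0xdb
r2 is caller-saved → body value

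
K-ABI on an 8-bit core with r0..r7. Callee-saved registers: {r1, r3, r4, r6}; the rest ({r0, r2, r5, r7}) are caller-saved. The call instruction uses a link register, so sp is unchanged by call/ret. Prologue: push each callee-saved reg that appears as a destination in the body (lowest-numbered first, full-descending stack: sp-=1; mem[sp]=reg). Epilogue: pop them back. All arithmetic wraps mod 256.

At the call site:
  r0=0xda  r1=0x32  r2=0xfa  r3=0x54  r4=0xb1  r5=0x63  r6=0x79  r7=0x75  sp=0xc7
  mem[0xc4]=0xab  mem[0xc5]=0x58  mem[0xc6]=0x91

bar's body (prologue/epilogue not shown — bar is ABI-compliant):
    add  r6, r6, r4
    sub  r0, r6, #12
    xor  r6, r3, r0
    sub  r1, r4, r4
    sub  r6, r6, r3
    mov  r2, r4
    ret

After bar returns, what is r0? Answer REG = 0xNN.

prologue: push r1 -> mem[0xc6]=0x32, sp=0xc6
prologue: push r6 -> mem[0xc5]=0x79, sp=0xc5
body[0] add  r6, r6, r4 -> r6=0x2a
body[1] sub  r0, r6, #12 -> r0=0x1e
body[2] xor  r6, r3, r0 -> r6=0x4a
body[3] sub  r1, r4, r4 -> r1=0x00
body[4] sub  r6, r6, r3 -> r6=0xf6
body[5] mov  r2, r4 -> r2=0xb1
epilogue: pop r6=0x79, sp=0xc6
epilogue: pop r1=0x32, sp=0xc7
r0 is caller-saved -> body value

REG = 0x1e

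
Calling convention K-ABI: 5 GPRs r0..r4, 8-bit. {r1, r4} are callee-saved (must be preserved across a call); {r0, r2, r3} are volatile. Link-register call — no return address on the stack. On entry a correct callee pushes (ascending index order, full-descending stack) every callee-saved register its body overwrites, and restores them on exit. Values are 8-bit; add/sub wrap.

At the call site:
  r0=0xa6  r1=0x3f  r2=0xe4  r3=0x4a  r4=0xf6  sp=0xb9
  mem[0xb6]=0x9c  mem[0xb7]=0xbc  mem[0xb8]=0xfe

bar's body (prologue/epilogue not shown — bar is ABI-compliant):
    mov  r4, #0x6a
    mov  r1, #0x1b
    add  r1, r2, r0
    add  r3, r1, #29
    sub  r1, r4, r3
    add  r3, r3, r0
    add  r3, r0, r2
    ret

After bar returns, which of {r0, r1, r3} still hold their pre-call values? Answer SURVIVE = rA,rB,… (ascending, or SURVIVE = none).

SURVIVE = r0,r1

prologue: push r1 -> mem[0xb8]=0x3f, sp=0xb8
prologue: push r4 -> mem[0xb7]=0xf6, sp=0xb7
body[0] mov  r4, #0x6a -> r4=0x6a
body[1] mov  r1, #0x1b -> r1=0x1b
body[2] add  r1, r2, r0 -> r1=0x8a
body[3] add  r3, r1, #29 -> r3=0xa7
body[4] sub  r1, r4, r3 -> r1=0xc3
body[5] add  r3, r3, r0 -> r3=0x4d
body[6] add  r3, r0, r2 -> r3=0x8a
epilogue: pop r4=0xf6, sp=0xb8
epilogue: pop r1=0x3f, sp=0xb9
r0: caller-saved, written=False
r1: callee-saved, written=True
r3: caller-saved, written=True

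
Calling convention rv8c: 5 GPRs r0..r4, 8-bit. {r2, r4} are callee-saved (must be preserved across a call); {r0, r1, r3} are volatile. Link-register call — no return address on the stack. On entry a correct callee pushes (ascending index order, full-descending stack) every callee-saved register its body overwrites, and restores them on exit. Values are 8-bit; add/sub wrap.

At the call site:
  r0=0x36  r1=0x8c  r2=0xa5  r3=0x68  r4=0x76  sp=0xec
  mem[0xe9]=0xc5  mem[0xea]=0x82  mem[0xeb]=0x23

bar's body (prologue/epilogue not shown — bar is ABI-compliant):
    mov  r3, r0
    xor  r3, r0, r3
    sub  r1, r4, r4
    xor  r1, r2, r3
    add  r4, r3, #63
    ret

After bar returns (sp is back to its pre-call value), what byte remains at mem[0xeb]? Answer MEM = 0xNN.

MEM = 0x76

prologue: push r4 -> mem[0xeb]=0x76, sp=0xeb
body[0] mov  r3, r0 -> r3=0x36
body[1] xor  r3, r0, r3 -> r3=0x00
body[2] sub  r1, r4, r4 -> r1=0x00
body[3] xor  r1, r2, r3 -> r1=0xa5
body[4] add  r4, r3, #63 -> r4=0x3f
epilogue: pop r4=0x76, sp=0xec
prologue pushed ['r4'] at ['0xeb']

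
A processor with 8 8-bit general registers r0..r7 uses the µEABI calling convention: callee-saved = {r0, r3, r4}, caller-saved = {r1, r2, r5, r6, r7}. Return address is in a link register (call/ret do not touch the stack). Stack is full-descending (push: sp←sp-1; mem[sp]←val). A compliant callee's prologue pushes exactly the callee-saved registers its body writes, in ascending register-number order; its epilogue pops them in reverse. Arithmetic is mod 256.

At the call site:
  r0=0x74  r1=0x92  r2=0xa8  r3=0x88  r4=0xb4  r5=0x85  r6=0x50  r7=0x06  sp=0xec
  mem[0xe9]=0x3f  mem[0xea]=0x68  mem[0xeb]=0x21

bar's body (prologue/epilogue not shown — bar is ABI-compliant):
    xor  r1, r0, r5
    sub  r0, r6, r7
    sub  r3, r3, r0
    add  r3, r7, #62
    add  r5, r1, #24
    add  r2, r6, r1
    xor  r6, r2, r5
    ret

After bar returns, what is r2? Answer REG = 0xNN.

prologue: push r0 → mem[0xeb]=0x74, sp=0xeb
prologue: push r3 → mem[0xea]=0x88, sp=0xea
body[0] xor  r1, r0, r5 → r1=0xf1
body[1] sub  r0, r6, r7 → r0=0x4a
body[2] sub  r3, r3, r0 → r3=0x3e
body[3] add  r3, r7, #62 → r3=0x44
body[4] add  r5, r1, #24 → r5=0x09
body[5] add  r2, r6, r1 → r2=0x41
body[6] xor  r6, r2, r5 → r6=0x48
epilogue: pop r3=0x88, sp=0xeb
epilogue: pop r0=0x74, sp=0xec
r2 is caller-saved → body value

REG = 0x41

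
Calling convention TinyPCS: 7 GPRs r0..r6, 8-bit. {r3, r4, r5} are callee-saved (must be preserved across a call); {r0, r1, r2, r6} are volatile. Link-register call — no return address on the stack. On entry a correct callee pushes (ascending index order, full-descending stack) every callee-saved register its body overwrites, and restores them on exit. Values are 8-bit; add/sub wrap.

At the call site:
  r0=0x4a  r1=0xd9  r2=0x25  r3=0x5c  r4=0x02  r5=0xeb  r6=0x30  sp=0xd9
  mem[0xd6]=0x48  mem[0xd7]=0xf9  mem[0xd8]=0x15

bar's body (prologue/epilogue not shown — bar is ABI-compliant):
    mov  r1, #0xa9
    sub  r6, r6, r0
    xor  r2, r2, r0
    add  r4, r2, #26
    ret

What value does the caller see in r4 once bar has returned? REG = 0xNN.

prologue: push r4 → mem[0xd8]=0x02, sp=0xd8
body[0] mov  r1, #0xa9 → r1=0xa9
body[1] sub  r6, r6, r0 → r6=0xe6
body[2] xor  r2, r2, r0 → r2=0x6f
body[3] add  r4, r2, #26 → r4=0x89
epilogue: pop r4=0x02, sp=0xd9
r4 is callee-saved → restored

REG = 0x02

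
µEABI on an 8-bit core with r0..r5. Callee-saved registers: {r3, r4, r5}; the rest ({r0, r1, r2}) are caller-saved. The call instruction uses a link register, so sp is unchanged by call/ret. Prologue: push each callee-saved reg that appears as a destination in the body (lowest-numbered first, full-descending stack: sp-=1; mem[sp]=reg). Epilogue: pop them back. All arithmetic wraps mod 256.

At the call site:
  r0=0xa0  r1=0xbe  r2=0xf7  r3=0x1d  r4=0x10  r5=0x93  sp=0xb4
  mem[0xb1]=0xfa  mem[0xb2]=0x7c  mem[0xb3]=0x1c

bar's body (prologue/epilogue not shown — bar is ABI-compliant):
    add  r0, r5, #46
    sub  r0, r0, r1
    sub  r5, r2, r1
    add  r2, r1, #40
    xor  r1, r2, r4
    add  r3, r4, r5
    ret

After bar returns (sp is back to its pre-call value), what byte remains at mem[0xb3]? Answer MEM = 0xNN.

MEM = 0x1d

prologue: push r3 -> mem[0xb3]=0x1d, sp=0xb3
prologue: push r5 -> mem[0xb2]=0x93, sp=0xb2
body[0] add  r0, r5, #46 -> r0=0xc1
body[1] sub  r0, r0, r1 -> r0=0x03
body[2] sub  r5, r2, r1 -> r5=0x39
body[3] add  r2, r1, #40 -> r2=0xe6
body[4] xor  r1, r2, r4 -> r1=0xf6
body[5] add  r3, r4, r5 -> r3=0x49
epilogue: pop r5=0x93, sp=0xb3
epilogue: pop r3=0x1d, sp=0xb4
prologue pushed ['r3', 'r5'] at ['0xb3', '0xb2']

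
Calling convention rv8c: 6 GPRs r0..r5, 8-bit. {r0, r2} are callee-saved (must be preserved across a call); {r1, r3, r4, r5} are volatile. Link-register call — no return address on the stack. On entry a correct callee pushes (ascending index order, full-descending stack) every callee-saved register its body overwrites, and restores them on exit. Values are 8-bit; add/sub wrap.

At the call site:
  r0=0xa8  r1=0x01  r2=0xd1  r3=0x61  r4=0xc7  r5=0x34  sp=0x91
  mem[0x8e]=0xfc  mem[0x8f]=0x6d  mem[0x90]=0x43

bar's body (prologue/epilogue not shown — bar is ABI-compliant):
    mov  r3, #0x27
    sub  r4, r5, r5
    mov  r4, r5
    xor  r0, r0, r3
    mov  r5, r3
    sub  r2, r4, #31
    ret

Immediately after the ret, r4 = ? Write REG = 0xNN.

prologue: push r0 -> mem[0x90]=0xa8, sp=0x90
prologue: push r2 -> mem[0x8f]=0xd1, sp=0x8f
body[0] mov  r3, #0x27 -> r3=0x27
body[1] sub  r4, r5, r5 -> r4=0x00
body[2] mov  r4, r5 -> r4=0x34
body[3] xor  r0, r0, r3 -> r0=0x8f
body[4] mov  r5, r3 -> r5=0x27
body[5] sub  r2, r4, #31 -> r2=0x15
epilogue: pop r2=0xd1, sp=0x90
epilogue: pop r0=0xa8, sp=0x91
r4 is caller-saved -> body value

REG = 0x34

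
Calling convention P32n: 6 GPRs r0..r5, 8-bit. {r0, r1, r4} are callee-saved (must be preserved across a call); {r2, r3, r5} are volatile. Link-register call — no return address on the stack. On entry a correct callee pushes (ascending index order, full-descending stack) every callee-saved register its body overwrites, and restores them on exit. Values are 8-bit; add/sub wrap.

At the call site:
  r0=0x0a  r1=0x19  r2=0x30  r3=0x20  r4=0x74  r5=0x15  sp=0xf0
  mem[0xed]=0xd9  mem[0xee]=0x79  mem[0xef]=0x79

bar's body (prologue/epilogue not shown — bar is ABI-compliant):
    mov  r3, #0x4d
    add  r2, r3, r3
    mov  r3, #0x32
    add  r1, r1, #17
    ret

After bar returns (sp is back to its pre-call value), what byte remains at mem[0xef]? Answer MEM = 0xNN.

MEM = 0x19

prologue: push r1 -> mem[0xef]=0x19, sp=0xef
body[0] mov  r3, #0x4d -> r3=0x4d
body[1] add  r2, r3, r3 -> r2=0x9a
body[2] mov  r3, #0x32 -> r3=0x32
body[3] add  r1, r1, #17 -> r1=0x2a
epilogue: pop r1=0x19, sp=0xf0
prologue pushed ['r1'] at ['0xef']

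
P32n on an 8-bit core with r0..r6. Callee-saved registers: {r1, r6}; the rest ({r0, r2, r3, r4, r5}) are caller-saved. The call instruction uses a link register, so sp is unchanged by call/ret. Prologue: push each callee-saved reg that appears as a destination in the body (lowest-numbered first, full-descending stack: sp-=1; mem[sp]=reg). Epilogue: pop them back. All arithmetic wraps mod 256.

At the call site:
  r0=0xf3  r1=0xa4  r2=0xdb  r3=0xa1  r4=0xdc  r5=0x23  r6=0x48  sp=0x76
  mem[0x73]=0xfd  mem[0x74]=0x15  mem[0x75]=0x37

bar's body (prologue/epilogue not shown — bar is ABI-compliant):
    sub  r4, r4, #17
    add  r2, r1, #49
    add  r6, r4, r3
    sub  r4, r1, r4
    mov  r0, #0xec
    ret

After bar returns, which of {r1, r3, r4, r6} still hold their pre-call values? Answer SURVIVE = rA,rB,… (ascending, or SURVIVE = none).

SURVIVE = r1,r3,r6

prologue: push r6 → mem[0x75]=0x48, sp=0x75
body[0] sub  r4, r4, #17 → r4=0xcb
body[1] add  r2, r1, #49 → r2=0xd5
body[2] add  r6, r4, r3 → r6=0x6c
body[3] sub  r4, r1, r4 → r4=0xd9
body[4] mov  r0, #0xec → r0=0xec
epilogue: pop r6=0x48, sp=0x76
r1: callee-saved, written=False
r3: caller-saved, written=False
r4: caller-saved, written=True
r6: callee-saved, written=True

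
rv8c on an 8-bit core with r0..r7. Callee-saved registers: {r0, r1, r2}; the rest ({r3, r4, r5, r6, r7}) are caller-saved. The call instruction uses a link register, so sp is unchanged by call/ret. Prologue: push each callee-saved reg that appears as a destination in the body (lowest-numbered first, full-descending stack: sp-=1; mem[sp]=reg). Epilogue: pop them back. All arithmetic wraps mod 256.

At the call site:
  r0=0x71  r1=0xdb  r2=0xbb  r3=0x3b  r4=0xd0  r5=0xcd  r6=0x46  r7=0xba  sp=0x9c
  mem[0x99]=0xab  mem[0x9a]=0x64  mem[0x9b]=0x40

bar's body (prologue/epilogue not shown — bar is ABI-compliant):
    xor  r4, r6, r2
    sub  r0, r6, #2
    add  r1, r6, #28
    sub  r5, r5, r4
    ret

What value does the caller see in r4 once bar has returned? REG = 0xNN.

prologue: push r0 → mem[0x9b]=0x71, sp=0x9b
prologue: push r1 → mem[0x9a]=0xdb, sp=0x9a
body[0] xor  r4, r6, r2 → r4=0xfd
body[1] sub  r0, r6, #2 → r0=0x44
body[2] add  r1, r6, #28 → r1=0x62
body[3] sub  r5, r5, r4 → r5=0xd0
epilogue: pop r1=0xdb, sp=0x9b
epilogue: pop r0=0x71, sp=0x9c
r4 is caller-saved → body value

REG = 0xfd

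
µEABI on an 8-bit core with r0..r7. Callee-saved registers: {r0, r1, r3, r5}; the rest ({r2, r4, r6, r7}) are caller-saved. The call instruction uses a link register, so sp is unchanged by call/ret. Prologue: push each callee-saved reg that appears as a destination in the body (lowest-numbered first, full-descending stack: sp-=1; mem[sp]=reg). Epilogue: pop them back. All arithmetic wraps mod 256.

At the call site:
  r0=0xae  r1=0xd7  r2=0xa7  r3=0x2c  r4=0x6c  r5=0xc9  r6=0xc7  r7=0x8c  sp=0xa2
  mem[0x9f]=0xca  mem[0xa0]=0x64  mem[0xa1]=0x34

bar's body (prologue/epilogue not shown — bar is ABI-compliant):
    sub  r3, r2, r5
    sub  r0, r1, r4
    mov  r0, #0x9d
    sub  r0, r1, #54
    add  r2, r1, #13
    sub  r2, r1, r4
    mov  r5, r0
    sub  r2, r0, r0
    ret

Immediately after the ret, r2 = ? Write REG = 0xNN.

prologue: push r0 -> mem[0xa1]=0xae, sp=0xa1
prologue: push r3 -> mem[0xa0]=0x2c, sp=0xa0
prologue: push r5 -> mem[0x9f]=0xc9, sp=0x9f
body[0] sub  r3, r2, r5 -> r3=0xde
body[1] sub  r0, r1, r4 -> r0=0x6b
body[2] mov  r0, #0x9d -> r0=0x9d
body[3] sub  r0, r1, #54 -> r0=0xa1
body[4] add  r2, r1, #13 -> r2=0xe4
body[5] sub  r2, r1, r4 -> r2=0x6b
body[6] mov  r5, r0 -> r5=0xa1
body[7] sub  r2, r0, r0 -> r2=0x00
epilogue: pop r5=0xc9, sp=0xa0
epilogue: pop r3=0x2c, sp=0xa1
epilogue: pop r0=0xae, sp=0xa2
r2 is caller-saved -> body value

REG = 0x00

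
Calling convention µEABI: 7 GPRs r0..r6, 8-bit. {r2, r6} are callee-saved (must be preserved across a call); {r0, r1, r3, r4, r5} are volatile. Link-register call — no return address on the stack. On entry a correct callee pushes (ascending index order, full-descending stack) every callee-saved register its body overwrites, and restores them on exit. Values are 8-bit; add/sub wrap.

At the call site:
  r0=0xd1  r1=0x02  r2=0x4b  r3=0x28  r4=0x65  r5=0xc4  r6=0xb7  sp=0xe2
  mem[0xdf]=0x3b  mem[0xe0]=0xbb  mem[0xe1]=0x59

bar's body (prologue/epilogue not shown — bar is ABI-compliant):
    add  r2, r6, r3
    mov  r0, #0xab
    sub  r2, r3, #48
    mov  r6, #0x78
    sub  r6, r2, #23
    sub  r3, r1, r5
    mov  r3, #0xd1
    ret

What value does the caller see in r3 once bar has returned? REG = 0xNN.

prologue: push r2 → mem[0xe1]=0x4b, sp=0xe1
prologue: push r6 → mem[0xe0]=0xb7, sp=0xe0
body[0] add  r2, r6, r3 → r2=0xdf
body[1] mov  r0, #0xab → r0=0xab
body[2] sub  r2, r3, #48 → r2=0xf8
body[3] mov  r6, #0x78 → r6=0x78
body[4] sub  r6, r2, #23 → r6=0xe1
body[5] sub  r3, r1, r5 → r3=0x3e
body[6] mov  r3, #0xd1 → r3=0xd1
epilogue: pop r6=0xb7, sp=0xe1
epilogue: pop r2=0x4b, sp=0xe2
r3 is caller-saved → body value

REG = 0xd1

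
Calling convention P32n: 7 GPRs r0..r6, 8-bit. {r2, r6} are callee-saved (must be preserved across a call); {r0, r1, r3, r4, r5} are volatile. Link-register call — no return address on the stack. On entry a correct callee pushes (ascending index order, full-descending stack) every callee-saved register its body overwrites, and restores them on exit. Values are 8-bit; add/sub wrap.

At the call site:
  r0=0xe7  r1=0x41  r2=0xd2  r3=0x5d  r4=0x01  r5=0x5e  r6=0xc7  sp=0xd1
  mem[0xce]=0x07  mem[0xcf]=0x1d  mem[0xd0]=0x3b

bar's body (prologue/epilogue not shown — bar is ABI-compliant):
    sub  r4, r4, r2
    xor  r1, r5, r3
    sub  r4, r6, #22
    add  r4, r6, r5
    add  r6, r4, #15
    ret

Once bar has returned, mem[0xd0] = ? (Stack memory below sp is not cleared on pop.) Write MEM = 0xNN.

prologue: push r6 -> mem[0xd0]=0xc7, sp=0xd0
body[0] sub  r4, r4, r2 -> r4=0x2f
body[1] xor  r1, r5, r3 -> r1=0x03
body[2] sub  r4, r6, #22 -> r4=0xb1
body[3] add  r4, r6, r5 -> r4=0x25
body[4] add  r6, r4, #15 -> r6=0x34
epilogue: pop r6=0xc7, sp=0xd1
prologue pushed ['r6'] at ['0xd0']

MEM = 0xc7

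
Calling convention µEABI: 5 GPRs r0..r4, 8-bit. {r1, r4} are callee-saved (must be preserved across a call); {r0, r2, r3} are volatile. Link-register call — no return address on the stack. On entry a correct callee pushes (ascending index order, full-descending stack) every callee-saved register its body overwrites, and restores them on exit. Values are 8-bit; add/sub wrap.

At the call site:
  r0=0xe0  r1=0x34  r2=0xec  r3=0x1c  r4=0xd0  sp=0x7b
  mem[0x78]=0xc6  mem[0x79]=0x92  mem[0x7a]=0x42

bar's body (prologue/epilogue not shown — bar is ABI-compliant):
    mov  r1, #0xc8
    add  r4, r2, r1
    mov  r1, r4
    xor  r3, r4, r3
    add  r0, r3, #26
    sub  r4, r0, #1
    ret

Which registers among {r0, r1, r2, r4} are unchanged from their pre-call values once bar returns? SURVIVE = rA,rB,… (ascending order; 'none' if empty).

prologue: push r1 -> mem[0x7a]=0x34, sp=0x7a
prologue: push r4 -> mem[0x79]=0xd0, sp=0x79
body[0] mov  r1, #0xc8 -> r1=0xc8
body[1] add  r4, r2, r1 -> r4=0xb4
body[2] mov  r1, r4 -> r1=0xb4
body[3] xor  r3, r4, r3 -> r3=0xa8
body[4] add  r0, r3, #26 -> r0=0xc2
body[5] sub  r4, r0, #1 -> r4=0xc1
epilogue: pop r4=0xd0, sp=0x7a
epilogue: pop r1=0x34, sp=0x7b
r0: caller-saved, written=True
r1: callee-saved, written=True
r2: caller-saved, written=False
r4: callee-saved, written=True

SURVIVE = r1,r2,r4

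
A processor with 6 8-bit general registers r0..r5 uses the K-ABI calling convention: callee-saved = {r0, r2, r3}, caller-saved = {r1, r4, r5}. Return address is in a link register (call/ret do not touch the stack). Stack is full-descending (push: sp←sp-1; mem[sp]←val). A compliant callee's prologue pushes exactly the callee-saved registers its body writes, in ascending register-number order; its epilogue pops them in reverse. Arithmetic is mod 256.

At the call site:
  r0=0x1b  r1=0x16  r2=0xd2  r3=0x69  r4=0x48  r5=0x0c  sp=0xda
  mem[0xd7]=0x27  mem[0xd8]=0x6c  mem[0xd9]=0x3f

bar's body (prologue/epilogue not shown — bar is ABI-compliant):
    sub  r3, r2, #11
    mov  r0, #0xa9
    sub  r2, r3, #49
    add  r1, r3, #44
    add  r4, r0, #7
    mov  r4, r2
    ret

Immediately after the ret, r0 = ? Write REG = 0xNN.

REG = 0x1b

prologue: push r0 -> mem[0xd9]=0x1b, sp=0xd9
prologue: push r2 -> mem[0xd8]=0xd2, sp=0xd8
prologue: push r3 -> mem[0xd7]=0x69, sp=0xd7
body[0] sub  r3, r2, #11 -> r3=0xc7
body[1] mov  r0, #0xa9 -> r0=0xa9
body[2] sub  r2, r3, #49 -> r2=0x96
body[3] add  r1, r3, #44 -> r1=0xf3
body[4] add  r4, r0, #7 -> r4=0xb0
body[5] mov  r4, r2 -> r4=0x96
epilogue: pop r3=0x69, sp=0xd8
epilogue: pop r2=0xd2, sp=0xd9
epilogue: pop r0=0x1b, sp=0xda
r0 is callee-saved -> restored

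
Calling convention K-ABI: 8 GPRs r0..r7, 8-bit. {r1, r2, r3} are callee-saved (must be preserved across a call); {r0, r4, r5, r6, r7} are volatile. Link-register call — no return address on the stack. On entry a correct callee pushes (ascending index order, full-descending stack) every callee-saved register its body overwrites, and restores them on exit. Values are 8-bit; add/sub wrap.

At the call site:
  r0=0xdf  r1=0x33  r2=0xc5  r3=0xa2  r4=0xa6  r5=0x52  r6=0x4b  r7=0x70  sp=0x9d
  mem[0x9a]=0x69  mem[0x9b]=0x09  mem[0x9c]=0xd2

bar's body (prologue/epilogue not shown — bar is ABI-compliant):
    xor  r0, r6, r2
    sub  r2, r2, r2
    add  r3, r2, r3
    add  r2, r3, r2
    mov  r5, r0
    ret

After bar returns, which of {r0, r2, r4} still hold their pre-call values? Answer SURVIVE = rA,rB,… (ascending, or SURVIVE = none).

SURVIVE = r2,r4

prologue: push r2 -> mem[0x9c]=0xc5, sp=0x9c
prologue: push r3 -> mem[0x9b]=0xa2, sp=0x9b
body[0] xor  r0, r6, r2 -> r0=0x8e
body[1] sub  r2, r2, r2 -> r2=0x00
body[2] add  r3, r2, r3 -> r3=0xa2
body[3] add  r2, r3, r2 -> r2=0xa2
body[4] mov  r5, r0 -> r5=0x8e
epilogue: pop r3=0xa2, sp=0x9c
epilogue: pop r2=0xc5, sp=0x9d
r0: caller-saved, written=True
r2: callee-saved, written=True
r4: caller-saved, written=False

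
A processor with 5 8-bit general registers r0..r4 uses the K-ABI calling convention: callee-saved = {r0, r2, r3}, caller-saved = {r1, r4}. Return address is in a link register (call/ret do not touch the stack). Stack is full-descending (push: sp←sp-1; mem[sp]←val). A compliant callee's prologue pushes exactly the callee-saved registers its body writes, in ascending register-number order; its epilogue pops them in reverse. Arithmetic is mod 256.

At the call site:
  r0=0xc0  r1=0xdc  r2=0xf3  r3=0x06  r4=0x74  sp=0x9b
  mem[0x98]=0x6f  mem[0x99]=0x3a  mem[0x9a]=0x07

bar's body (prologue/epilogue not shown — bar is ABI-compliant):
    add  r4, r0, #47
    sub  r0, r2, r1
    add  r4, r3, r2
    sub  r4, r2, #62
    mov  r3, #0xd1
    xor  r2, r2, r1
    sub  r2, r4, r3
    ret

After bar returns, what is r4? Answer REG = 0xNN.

prologue: push r0 -> mem[0x9a]=0xc0, sp=0x9a
prologue: push r2 -> mem[0x99]=0xf3, sp=0x99
prologue: push r3 -> mem[0x98]=0x06, sp=0x98
body[0] add  r4, r0, #47 -> r4=0xef
body[1] sub  r0, r2, r1 -> r0=0x17
body[2] add  r4, r3, r2 -> r4=0xf9
body[3] sub  r4, r2, #62 -> r4=0xb5
body[4] mov  r3, #0xd1 -> r3=0xd1
body[5] xor  r2, r2, r1 -> r2=0x2f
body[6] sub  r2, r4, r3 -> r2=0xe4
epilogue: pop r3=0x06, sp=0x99
epilogue: pop r2=0xf3, sp=0x9a
epilogue: pop r0=0xc0, sp=0x9b
r4 is caller-saved -> body value

REG = 0xb5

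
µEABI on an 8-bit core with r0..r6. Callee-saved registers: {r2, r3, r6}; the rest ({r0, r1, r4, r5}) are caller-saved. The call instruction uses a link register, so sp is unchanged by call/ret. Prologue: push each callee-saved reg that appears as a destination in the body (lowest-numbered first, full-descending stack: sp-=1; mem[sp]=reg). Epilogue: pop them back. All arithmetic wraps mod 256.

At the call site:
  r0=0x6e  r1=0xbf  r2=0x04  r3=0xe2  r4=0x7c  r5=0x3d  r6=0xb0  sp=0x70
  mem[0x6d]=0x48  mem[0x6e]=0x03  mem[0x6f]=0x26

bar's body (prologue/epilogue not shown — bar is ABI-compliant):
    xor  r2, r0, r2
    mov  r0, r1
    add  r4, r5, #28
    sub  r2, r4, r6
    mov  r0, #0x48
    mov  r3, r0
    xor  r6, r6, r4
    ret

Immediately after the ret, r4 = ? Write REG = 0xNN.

REG = 0x59

prologue: push r2 -> mem[0x6f]=0x04, sp=0x6f
prologue: push r3 -> mem[0x6e]=0xe2, sp=0x6e
prologue: push r6 -> mem[0x6d]=0xb0, sp=0x6d
body[0] xor  r2, r0, r2 -> r2=0x6a
body[1] mov  r0, r1 -> r0=0xbf
body[2] add  r4, r5, #28 -> r4=0x59
body[3] sub  r2, r4, r6 -> r2=0xa9
body[4] mov  r0, #0x48 -> r0=0x48
body[5] mov  r3, r0 -> r3=0x48
body[6] xor  r6, r6, r4 -> r6=0xe9
epilogue: pop r6=0xb0, sp=0x6e
epilogue: pop r3=0xe2, sp=0x6f
epilogue: pop r2=0x04, sp=0x70
r4 is caller-saved -> body value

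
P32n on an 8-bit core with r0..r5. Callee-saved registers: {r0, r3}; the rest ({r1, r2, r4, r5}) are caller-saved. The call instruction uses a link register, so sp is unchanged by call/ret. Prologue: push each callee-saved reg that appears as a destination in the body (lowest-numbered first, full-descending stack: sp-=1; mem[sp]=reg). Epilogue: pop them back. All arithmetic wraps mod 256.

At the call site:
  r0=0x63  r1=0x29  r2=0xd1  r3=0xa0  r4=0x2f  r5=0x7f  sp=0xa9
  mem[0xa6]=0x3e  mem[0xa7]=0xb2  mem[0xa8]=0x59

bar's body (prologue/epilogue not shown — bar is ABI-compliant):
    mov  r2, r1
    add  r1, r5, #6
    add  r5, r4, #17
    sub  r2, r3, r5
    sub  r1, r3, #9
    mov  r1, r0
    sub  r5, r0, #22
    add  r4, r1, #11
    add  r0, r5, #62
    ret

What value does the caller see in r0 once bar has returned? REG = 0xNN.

prologue: push r0 -> mem[0xa8]=0x63, sp=0xa8
body[0] mov  r2, r1 -> r2=0x29
body[1] add  r1, r5, #6 -> r1=0x85
body[2] add  r5, r4, #17 -> r5=0x40
body[3] sub  r2, r3, r5 -> r2=0x60
body[4] sub  r1, r3, #9 -> r1=0x97
body[5] mov  r1, r0 -> r1=0x63
body[6] sub  r5, r0, #22 -> r5=0x4d
body[7] add  r4, r1, #11 -> r4=0x6e
body[8] add  r0, r5, #62 -> r0=0x8b
epilogue: pop r0=0x63, sp=0xa9
r0 is callee-saved -> restored

REG = 0x63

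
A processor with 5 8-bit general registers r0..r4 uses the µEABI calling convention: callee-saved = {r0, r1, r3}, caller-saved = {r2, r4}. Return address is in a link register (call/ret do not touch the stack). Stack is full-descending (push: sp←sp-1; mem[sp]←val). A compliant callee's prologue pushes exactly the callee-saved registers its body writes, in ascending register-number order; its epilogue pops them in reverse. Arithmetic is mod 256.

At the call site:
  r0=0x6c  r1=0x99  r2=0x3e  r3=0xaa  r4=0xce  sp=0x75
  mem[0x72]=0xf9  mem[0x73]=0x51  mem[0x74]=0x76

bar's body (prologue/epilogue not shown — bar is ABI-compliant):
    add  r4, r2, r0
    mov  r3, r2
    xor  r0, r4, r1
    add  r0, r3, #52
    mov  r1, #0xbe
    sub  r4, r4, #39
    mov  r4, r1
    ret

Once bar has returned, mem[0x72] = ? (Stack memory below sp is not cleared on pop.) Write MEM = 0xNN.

MEM = 0xaa

prologue: push r0 → mem[0x74]=0x6c, sp=0x74
prologue: push r1 → mem[0x73]=0x99, sp=0x73
prologue: push r3 → mem[0x72]=0xaa, sp=0x72
body[0] add  r4, r2, r0 → r4=0xaa
body[1] mov  r3, r2 → r3=0x3e
body[2] xor  r0, r4, r1 → r0=0x33
body[3] add  r0, r3, #52 → r0=0x72
body[4] mov  r1, #0xbe → r1=0xbe
body[5] sub  r4, r4, #39 → r4=0x83
body[6] mov  r4, r1 → r4=0xbe
epilogue: pop r3=0xaa, sp=0x73
epilogue: pop r1=0x99, sp=0x74
epilogue: pop r0=0x6c, sp=0x75
prologue pushed ['r0', 'r1', 'r3'] at ['0x74', '0x73', '0x72']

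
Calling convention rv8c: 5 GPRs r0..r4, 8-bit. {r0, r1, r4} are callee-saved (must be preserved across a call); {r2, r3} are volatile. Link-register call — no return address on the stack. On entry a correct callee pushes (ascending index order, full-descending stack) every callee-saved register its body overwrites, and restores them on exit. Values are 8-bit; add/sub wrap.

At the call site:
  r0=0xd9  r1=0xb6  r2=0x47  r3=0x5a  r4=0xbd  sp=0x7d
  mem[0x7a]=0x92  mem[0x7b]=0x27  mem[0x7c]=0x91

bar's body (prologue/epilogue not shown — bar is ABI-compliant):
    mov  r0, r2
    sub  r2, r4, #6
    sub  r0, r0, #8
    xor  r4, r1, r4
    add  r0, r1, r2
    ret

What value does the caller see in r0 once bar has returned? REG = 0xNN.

REG = 0xd9

prologue: push r0 -> mem[0x7c]=0xd9, sp=0x7c
prologue: push r4 -> mem[0x7b]=0xbd, sp=0x7b
body[0] mov  r0, r2 -> r0=0x47
body[1] sub  r2, r4, #6 -> r2=0xb7
body[2] sub  r0, r0, #8 -> r0=0x3f
body[3] xor  r4, r1, r4 -> r4=0x0b
body[4] add  r0, r1, r2 -> r0=0x6d
epilogue: pop r4=0xbd, sp=0x7c
epilogue: pop r0=0xd9, sp=0x7d
r0 is callee-saved -> restored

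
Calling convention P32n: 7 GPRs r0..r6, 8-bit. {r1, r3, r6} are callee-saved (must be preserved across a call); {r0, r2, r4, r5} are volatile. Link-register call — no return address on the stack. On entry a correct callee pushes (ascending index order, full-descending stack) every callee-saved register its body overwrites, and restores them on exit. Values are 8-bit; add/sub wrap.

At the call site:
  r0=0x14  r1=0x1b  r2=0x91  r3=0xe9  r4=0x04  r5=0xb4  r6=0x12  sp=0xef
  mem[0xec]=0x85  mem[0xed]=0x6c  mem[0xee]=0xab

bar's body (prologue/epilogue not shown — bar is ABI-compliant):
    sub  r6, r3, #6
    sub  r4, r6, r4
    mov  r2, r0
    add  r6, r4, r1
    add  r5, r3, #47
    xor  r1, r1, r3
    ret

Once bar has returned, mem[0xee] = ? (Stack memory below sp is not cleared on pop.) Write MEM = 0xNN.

prologue: push r1 → mem[0xee]=0x1b, sp=0xee
prologue: push r6 → mem[0xed]=0x12, sp=0xed
body[0] sub  r6, r3, #6 → r6=0xe3
body[1] sub  r4, r6, r4 → r4=0xdf
body[2] mov  r2, r0 → r2=0x14
body[3] add  r6, r4, r1 → r6=0xfa
body[4] add  r5, r3, #47 → r5=0x18
body[5] xor  r1, r1, r3 → r1=0xf2
epilogue: pop r6=0x12, sp=0xee
epilogue: pop r1=0x1b, sp=0xef
prologue pushed ['r1', 'r6'] at ['0xee', '0xed']

MEM = 0x1b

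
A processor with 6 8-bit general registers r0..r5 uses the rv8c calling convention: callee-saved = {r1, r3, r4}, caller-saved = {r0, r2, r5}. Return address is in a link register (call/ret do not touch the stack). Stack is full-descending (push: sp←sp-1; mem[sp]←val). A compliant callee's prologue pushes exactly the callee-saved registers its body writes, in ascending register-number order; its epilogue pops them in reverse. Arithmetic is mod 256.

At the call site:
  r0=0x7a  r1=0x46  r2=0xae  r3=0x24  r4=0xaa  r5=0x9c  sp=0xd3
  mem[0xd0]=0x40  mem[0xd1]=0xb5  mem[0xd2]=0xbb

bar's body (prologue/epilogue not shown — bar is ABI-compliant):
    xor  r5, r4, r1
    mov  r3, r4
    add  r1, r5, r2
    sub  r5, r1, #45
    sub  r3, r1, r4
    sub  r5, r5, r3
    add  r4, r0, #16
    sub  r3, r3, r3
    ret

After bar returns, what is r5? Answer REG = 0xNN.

REG = 0x7d

prologue: push r1 → mem[0xd2]=0x46, sp=0xd2
prologue: push r3 → mem[0xd1]=0x24, sp=0xd1
prologue: push r4 → mem[0xd0]=0xaa, sp=0xd0
body[0] xor  r5, r4, r1 → r5=0xec
body[1] mov  r3, r4 → r3=0xaa
body[2] add  r1, r5, r2 → r1=0x9a
body[3] sub  r5, r1, #45 → r5=0x6d
body[4] sub  r3, r1, r4 → r3=0xf0
body[5] sub  r5, r5, r3 → r5=0x7d
body[6] add  r4, r0, #16 → r4=0x8a
body[7] sub  r3, r3, r3 → r3=0x00
epilogue: pop r4=0xaa, sp=0xd1
epilogue: pop r3=0x24, sp=0xd2
epilogue: pop r1=0x46, sp=0xd3
r5 is caller-saved → body value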